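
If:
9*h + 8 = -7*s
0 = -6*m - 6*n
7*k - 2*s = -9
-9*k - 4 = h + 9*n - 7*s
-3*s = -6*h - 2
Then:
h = -38/69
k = -227/161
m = -2993/4347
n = 2993/4347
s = -10/23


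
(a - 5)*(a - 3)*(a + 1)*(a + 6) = a^4 - a^3 - 35*a^2 + 57*a + 90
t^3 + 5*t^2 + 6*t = t*(t + 2)*(t + 3)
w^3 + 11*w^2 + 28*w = w*(w + 4)*(w + 7)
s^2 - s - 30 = (s - 6)*(s + 5)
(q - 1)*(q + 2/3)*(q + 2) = q^3 + 5*q^2/3 - 4*q/3 - 4/3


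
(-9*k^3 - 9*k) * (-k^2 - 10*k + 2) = 9*k^5 + 90*k^4 - 9*k^3 + 90*k^2 - 18*k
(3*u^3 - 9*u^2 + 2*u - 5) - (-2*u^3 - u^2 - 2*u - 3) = 5*u^3 - 8*u^2 + 4*u - 2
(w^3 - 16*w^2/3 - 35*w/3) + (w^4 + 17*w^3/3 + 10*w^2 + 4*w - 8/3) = w^4 + 20*w^3/3 + 14*w^2/3 - 23*w/3 - 8/3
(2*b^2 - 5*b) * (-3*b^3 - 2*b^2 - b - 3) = -6*b^5 + 11*b^4 + 8*b^3 - b^2 + 15*b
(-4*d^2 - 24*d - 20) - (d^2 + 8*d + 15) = -5*d^2 - 32*d - 35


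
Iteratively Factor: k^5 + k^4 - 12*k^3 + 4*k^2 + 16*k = (k - 2)*(k^4 + 3*k^3 - 6*k^2 - 8*k) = (k - 2)*(k + 4)*(k^3 - k^2 - 2*k) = k*(k - 2)*(k + 4)*(k^2 - k - 2) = k*(k - 2)^2*(k + 4)*(k + 1)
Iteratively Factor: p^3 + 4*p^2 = (p)*(p^2 + 4*p) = p^2*(p + 4)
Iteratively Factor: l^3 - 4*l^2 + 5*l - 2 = (l - 1)*(l^2 - 3*l + 2) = (l - 2)*(l - 1)*(l - 1)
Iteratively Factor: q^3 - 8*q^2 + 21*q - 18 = (q - 3)*(q^2 - 5*q + 6) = (q - 3)^2*(q - 2)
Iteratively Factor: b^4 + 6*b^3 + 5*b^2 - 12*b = (b)*(b^3 + 6*b^2 + 5*b - 12) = b*(b + 4)*(b^2 + 2*b - 3) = b*(b + 3)*(b + 4)*(b - 1)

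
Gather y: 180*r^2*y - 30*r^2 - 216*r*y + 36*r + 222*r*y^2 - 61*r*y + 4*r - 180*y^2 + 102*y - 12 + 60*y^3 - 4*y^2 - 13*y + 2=-30*r^2 + 40*r + 60*y^3 + y^2*(222*r - 184) + y*(180*r^2 - 277*r + 89) - 10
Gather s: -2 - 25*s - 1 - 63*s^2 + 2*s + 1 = -63*s^2 - 23*s - 2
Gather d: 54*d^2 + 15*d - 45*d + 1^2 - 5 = 54*d^2 - 30*d - 4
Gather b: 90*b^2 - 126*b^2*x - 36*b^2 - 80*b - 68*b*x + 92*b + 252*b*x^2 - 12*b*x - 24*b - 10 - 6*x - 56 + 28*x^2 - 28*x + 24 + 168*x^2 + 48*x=b^2*(54 - 126*x) + b*(252*x^2 - 80*x - 12) + 196*x^2 + 14*x - 42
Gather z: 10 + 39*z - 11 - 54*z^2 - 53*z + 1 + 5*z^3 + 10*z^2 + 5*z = 5*z^3 - 44*z^2 - 9*z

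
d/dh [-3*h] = -3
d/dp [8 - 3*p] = -3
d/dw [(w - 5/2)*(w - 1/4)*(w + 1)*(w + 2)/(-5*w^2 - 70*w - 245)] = (-16*w^4 - 226*w^3 - 42*w^2 + 601*w + 223)/(40*(w^3 + 21*w^2 + 147*w + 343))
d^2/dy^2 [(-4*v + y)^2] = 2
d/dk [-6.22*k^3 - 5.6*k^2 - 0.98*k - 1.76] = -18.66*k^2 - 11.2*k - 0.98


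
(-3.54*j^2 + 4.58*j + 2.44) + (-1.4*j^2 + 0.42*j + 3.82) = -4.94*j^2 + 5.0*j + 6.26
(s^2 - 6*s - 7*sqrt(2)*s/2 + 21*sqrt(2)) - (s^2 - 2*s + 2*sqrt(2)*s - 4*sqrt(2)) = -11*sqrt(2)*s/2 - 4*s + 25*sqrt(2)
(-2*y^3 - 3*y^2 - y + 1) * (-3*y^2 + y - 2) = 6*y^5 + 7*y^4 + 4*y^3 + 2*y^2 + 3*y - 2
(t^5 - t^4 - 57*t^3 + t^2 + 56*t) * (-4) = -4*t^5 + 4*t^4 + 228*t^3 - 4*t^2 - 224*t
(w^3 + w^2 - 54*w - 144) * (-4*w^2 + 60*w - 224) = -4*w^5 + 56*w^4 + 52*w^3 - 2888*w^2 + 3456*w + 32256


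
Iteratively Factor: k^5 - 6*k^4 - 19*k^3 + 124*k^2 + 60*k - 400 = (k - 5)*(k^4 - k^3 - 24*k^2 + 4*k + 80) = (k - 5)^2*(k^3 + 4*k^2 - 4*k - 16) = (k - 5)^2*(k + 2)*(k^2 + 2*k - 8) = (k - 5)^2*(k + 2)*(k + 4)*(k - 2)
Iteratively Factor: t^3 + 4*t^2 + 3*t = (t + 3)*(t^2 + t) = (t + 1)*(t + 3)*(t)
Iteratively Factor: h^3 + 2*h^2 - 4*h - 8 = (h - 2)*(h^2 + 4*h + 4) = (h - 2)*(h + 2)*(h + 2)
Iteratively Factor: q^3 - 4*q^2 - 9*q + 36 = (q - 4)*(q^2 - 9) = (q - 4)*(q + 3)*(q - 3)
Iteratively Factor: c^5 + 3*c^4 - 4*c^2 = (c)*(c^4 + 3*c^3 - 4*c) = c*(c + 2)*(c^3 + c^2 - 2*c) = c*(c + 2)^2*(c^2 - c) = c*(c - 1)*(c + 2)^2*(c)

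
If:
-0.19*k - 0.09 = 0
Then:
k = -0.47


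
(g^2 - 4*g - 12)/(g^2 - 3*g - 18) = (g + 2)/(g + 3)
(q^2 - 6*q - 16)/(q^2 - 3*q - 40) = (q + 2)/(q + 5)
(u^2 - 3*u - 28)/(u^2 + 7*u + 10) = (u^2 - 3*u - 28)/(u^2 + 7*u + 10)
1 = 1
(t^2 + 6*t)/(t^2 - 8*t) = (t + 6)/(t - 8)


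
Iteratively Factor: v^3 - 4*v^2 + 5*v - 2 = (v - 1)*(v^2 - 3*v + 2) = (v - 2)*(v - 1)*(v - 1)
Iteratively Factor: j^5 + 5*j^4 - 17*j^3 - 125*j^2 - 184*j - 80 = (j + 4)*(j^4 + j^3 - 21*j^2 - 41*j - 20) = (j + 4)^2*(j^3 - 3*j^2 - 9*j - 5) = (j + 1)*(j + 4)^2*(j^2 - 4*j - 5) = (j - 5)*(j + 1)*(j + 4)^2*(j + 1)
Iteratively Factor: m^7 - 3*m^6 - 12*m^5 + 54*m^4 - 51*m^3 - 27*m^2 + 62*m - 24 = (m - 1)*(m^6 - 2*m^5 - 14*m^4 + 40*m^3 - 11*m^2 - 38*m + 24) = (m - 2)*(m - 1)*(m^5 - 14*m^3 + 12*m^2 + 13*m - 12) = (m - 2)*(m - 1)*(m + 1)*(m^4 - m^3 - 13*m^2 + 25*m - 12) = (m - 2)*(m - 1)^2*(m + 1)*(m^3 - 13*m + 12) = (m - 2)*(m - 1)^2*(m + 1)*(m + 4)*(m^2 - 4*m + 3) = (m - 2)*(m - 1)^3*(m + 1)*(m + 4)*(m - 3)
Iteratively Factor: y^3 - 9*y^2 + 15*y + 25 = (y - 5)*(y^2 - 4*y - 5) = (y - 5)^2*(y + 1)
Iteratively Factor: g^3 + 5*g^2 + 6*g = (g + 2)*(g^2 + 3*g) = g*(g + 2)*(g + 3)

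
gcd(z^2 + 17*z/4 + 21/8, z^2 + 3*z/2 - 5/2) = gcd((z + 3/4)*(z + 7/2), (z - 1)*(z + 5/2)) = 1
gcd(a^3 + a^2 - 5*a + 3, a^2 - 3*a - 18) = a + 3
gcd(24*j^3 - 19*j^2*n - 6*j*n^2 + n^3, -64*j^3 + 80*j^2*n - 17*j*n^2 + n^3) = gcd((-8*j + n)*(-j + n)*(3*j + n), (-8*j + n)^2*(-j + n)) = 8*j^2 - 9*j*n + n^2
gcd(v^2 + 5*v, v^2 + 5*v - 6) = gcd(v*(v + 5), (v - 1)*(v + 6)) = 1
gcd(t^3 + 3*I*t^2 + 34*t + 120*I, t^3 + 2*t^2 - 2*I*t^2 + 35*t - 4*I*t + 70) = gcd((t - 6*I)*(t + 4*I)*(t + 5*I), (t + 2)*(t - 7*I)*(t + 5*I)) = t + 5*I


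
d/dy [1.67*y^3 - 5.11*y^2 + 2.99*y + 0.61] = 5.01*y^2 - 10.22*y + 2.99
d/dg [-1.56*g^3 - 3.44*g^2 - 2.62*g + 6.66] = -4.68*g^2 - 6.88*g - 2.62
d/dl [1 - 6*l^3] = -18*l^2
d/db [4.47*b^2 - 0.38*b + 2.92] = 8.94*b - 0.38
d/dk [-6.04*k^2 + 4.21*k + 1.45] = 4.21 - 12.08*k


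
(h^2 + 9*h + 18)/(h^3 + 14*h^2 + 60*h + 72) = (h + 3)/(h^2 + 8*h + 12)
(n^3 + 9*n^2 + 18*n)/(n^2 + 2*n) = (n^2 + 9*n + 18)/(n + 2)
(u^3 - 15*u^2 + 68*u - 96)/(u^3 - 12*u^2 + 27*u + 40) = (u^2 - 7*u + 12)/(u^2 - 4*u - 5)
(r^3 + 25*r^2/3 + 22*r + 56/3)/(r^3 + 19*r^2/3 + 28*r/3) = (r + 2)/r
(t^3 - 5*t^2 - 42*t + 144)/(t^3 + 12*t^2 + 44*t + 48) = (t^2 - 11*t + 24)/(t^2 + 6*t + 8)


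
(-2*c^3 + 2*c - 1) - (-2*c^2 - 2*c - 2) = -2*c^3 + 2*c^2 + 4*c + 1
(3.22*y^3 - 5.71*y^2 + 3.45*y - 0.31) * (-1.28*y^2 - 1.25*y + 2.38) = -4.1216*y^5 + 3.2838*y^4 + 10.3851*y^3 - 17.5055*y^2 + 8.5985*y - 0.7378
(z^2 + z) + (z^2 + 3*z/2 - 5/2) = 2*z^2 + 5*z/2 - 5/2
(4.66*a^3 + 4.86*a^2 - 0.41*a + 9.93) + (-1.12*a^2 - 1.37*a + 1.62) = 4.66*a^3 + 3.74*a^2 - 1.78*a + 11.55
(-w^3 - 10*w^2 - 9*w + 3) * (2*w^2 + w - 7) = -2*w^5 - 21*w^4 - 21*w^3 + 67*w^2 + 66*w - 21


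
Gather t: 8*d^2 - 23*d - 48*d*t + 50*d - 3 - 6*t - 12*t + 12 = 8*d^2 + 27*d + t*(-48*d - 18) + 9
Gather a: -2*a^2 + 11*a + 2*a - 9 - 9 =-2*a^2 + 13*a - 18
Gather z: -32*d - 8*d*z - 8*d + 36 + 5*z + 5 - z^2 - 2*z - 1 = -40*d - z^2 + z*(3 - 8*d) + 40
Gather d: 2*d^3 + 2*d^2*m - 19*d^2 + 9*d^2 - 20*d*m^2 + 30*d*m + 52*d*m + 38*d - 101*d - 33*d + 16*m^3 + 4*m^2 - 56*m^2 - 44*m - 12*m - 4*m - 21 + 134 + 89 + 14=2*d^3 + d^2*(2*m - 10) + d*(-20*m^2 + 82*m - 96) + 16*m^3 - 52*m^2 - 60*m + 216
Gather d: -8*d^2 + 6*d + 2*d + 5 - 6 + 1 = -8*d^2 + 8*d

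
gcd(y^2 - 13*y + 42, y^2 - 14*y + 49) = y - 7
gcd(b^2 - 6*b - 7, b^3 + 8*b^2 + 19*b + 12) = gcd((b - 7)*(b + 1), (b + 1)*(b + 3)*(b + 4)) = b + 1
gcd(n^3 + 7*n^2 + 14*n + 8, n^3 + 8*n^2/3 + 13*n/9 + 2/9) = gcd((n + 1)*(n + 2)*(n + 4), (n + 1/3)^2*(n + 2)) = n + 2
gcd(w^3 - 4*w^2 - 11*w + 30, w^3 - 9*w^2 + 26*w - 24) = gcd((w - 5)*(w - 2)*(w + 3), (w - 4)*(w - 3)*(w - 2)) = w - 2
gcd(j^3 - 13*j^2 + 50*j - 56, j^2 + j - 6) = j - 2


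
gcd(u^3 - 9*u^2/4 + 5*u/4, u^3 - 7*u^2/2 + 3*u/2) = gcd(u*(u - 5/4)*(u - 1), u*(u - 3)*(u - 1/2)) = u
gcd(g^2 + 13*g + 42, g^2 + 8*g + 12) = g + 6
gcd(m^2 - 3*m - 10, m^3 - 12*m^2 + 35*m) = m - 5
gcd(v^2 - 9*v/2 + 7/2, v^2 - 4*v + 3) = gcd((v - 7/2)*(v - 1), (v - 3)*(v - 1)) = v - 1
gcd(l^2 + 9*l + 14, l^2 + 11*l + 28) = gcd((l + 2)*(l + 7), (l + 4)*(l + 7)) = l + 7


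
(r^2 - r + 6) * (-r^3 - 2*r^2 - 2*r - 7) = -r^5 - r^4 - 6*r^3 - 17*r^2 - 5*r - 42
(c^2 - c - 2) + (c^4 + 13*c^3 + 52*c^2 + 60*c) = c^4 + 13*c^3 + 53*c^2 + 59*c - 2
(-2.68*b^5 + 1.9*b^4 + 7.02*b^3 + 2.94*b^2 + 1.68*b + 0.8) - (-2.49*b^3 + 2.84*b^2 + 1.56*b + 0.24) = -2.68*b^5 + 1.9*b^4 + 9.51*b^3 + 0.1*b^2 + 0.12*b + 0.56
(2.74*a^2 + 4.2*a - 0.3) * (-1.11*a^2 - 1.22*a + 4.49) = -3.0414*a^4 - 8.0048*a^3 + 7.5116*a^2 + 19.224*a - 1.347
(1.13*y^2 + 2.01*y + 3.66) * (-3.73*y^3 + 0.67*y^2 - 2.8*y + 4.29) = -4.2149*y^5 - 6.7402*y^4 - 15.4691*y^3 + 1.6719*y^2 - 1.6251*y + 15.7014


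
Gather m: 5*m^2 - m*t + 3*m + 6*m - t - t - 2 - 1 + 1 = 5*m^2 + m*(9 - t) - 2*t - 2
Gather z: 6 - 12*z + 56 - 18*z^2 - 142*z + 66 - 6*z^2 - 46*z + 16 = -24*z^2 - 200*z + 144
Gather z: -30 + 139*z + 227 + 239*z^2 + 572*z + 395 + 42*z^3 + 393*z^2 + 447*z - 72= 42*z^3 + 632*z^2 + 1158*z + 520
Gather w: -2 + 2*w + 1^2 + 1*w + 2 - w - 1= 2*w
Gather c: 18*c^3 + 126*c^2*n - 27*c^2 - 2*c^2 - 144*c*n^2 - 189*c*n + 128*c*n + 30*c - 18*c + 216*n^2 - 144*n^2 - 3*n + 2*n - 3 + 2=18*c^3 + c^2*(126*n - 29) + c*(-144*n^2 - 61*n + 12) + 72*n^2 - n - 1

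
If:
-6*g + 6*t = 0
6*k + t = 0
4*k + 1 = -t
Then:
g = -3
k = 1/2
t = -3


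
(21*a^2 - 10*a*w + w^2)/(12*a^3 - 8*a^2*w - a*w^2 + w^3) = (21*a^2 - 10*a*w + w^2)/(12*a^3 - 8*a^2*w - a*w^2 + w^3)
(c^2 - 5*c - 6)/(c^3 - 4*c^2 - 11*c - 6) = 1/(c + 1)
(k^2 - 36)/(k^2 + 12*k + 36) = (k - 6)/(k + 6)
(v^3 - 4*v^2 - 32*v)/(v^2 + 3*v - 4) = v*(v - 8)/(v - 1)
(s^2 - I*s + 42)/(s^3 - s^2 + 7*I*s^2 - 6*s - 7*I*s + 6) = (s - 7*I)/(s^2 + s*(-1 + I) - I)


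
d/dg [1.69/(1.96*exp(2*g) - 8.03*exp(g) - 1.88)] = (13.5707 - 6.6248*exp(g))*exp(g)/(-1.96*exp(2*g) + 8.03*exp(g) + 1.88)^2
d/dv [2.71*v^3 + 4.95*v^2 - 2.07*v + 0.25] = 8.13*v^2 + 9.9*v - 2.07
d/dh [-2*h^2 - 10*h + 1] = -4*h - 10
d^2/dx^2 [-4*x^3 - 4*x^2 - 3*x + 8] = -24*x - 8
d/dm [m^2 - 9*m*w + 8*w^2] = 2*m - 9*w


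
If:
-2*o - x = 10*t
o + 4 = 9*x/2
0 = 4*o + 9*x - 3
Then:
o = -5/6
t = 13/135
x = 19/27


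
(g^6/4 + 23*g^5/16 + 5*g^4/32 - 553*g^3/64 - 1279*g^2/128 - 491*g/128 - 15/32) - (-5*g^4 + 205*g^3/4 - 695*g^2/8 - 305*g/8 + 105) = g^6/4 + 23*g^5/16 + 165*g^4/32 - 3833*g^3/64 + 9841*g^2/128 + 4389*g/128 - 3375/32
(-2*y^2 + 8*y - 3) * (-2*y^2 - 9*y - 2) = 4*y^4 + 2*y^3 - 62*y^2 + 11*y + 6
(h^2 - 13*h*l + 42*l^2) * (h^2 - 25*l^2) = h^4 - 13*h^3*l + 17*h^2*l^2 + 325*h*l^3 - 1050*l^4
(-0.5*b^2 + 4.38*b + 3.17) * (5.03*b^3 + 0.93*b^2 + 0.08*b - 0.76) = -2.515*b^5 + 21.5664*b^4 + 19.9785*b^3 + 3.6785*b^2 - 3.0752*b - 2.4092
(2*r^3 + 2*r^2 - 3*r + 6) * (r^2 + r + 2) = 2*r^5 + 4*r^4 + 3*r^3 + 7*r^2 + 12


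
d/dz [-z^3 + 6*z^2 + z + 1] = -3*z^2 + 12*z + 1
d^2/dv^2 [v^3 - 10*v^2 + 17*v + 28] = 6*v - 20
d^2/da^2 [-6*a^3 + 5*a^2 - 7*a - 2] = 10 - 36*a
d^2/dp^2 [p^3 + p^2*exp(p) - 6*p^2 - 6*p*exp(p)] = p^2*exp(p) - 2*p*exp(p) + 6*p - 10*exp(p) - 12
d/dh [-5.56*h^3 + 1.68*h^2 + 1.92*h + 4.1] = -16.68*h^2 + 3.36*h + 1.92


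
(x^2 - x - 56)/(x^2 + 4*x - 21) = (x - 8)/(x - 3)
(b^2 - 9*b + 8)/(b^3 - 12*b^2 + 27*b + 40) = (b - 1)/(b^2 - 4*b - 5)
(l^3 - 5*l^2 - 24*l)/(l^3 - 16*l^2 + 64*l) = (l + 3)/(l - 8)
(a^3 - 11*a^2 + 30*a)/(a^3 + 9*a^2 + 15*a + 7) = a*(a^2 - 11*a + 30)/(a^3 + 9*a^2 + 15*a + 7)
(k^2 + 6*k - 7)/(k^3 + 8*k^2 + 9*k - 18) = (k + 7)/(k^2 + 9*k + 18)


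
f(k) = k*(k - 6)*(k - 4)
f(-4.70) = -437.52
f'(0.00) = 24.00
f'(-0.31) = 30.49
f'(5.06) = -0.39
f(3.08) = 8.27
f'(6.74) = 25.48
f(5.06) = -5.04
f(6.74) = 13.67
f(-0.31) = -8.43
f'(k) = k*(k - 6) + k*(k - 4) + (k - 6)*(k - 4)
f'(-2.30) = 85.87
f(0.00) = 0.00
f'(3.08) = -9.14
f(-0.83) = -27.38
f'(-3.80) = 143.32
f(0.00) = 0.00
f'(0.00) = 24.00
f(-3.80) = -290.47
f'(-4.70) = 184.27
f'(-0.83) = 42.67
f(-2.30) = -120.27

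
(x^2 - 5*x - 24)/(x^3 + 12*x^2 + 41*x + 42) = (x - 8)/(x^2 + 9*x + 14)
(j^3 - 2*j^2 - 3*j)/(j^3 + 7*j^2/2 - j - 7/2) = 2*j*(j - 3)/(2*j^2 + 5*j - 7)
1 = 1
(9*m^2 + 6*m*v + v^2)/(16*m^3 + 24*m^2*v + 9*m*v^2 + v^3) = (9*m^2 + 6*m*v + v^2)/(16*m^3 + 24*m^2*v + 9*m*v^2 + v^3)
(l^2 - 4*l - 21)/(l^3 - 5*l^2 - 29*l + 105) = (l + 3)/(l^2 + 2*l - 15)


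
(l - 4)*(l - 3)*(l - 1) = l^3 - 8*l^2 + 19*l - 12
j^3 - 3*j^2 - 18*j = j*(j - 6)*(j + 3)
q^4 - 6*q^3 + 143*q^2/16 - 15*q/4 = q*(q - 4)*(q - 5/4)*(q - 3/4)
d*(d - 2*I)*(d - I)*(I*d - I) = I*d^4 + 3*d^3 - I*d^3 - 3*d^2 - 2*I*d^2 + 2*I*d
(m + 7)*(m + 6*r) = m^2 + 6*m*r + 7*m + 42*r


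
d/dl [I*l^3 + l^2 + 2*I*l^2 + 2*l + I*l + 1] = 3*I*l^2 + l*(2 + 4*I) + 2 + I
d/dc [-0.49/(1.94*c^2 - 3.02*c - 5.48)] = (1.9012*c - 1.4798)/(-1.94*c^2 + 3.02*c + 5.48)^2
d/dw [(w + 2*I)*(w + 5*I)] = 2*w + 7*I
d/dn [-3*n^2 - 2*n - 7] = -6*n - 2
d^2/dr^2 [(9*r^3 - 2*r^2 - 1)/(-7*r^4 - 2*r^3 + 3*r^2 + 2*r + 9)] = 2*(-441*r^9 + 294*r^8 - 483*r^7 - 396*r^6 - 6534*r^5 + 399*r^4 + 371*r^3 - 255*r^2 - 2115*r + 139)/(343*r^12 + 294*r^11 - 357*r^10 - 538*r^9 - 1338*r^8 - 474*r^7 + 1155*r^6 + 1050*r^5 + 1638*r^4 + 154*r^3 - 837*r^2 - 486*r - 729)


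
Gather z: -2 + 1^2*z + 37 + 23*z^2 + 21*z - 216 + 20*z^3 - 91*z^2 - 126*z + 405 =20*z^3 - 68*z^2 - 104*z + 224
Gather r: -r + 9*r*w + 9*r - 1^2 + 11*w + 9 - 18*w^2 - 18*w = r*(9*w + 8) - 18*w^2 - 7*w + 8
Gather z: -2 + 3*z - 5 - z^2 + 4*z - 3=-z^2 + 7*z - 10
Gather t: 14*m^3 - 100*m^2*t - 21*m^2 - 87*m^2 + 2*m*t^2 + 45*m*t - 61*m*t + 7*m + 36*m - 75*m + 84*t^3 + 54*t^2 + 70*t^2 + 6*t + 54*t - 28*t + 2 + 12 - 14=14*m^3 - 108*m^2 - 32*m + 84*t^3 + t^2*(2*m + 124) + t*(-100*m^2 - 16*m + 32)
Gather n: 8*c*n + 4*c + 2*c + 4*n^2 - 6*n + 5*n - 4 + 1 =6*c + 4*n^2 + n*(8*c - 1) - 3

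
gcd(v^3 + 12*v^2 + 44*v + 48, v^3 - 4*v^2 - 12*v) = v + 2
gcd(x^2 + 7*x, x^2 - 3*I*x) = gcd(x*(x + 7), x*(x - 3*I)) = x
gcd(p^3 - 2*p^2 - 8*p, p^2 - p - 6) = p + 2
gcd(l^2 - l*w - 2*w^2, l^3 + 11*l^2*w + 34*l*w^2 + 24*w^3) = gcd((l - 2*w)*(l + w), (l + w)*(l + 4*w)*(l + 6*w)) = l + w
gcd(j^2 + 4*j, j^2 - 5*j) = j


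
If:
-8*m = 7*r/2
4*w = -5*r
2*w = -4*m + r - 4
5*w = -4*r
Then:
No Solution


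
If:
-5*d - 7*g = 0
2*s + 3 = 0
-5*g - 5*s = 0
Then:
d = -21/10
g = 3/2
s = -3/2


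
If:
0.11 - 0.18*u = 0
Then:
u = 0.61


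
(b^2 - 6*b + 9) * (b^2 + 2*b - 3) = b^4 - 4*b^3 - 6*b^2 + 36*b - 27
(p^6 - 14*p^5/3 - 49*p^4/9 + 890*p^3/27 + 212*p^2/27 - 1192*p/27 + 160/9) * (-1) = -p^6 + 14*p^5/3 + 49*p^4/9 - 890*p^3/27 - 212*p^2/27 + 1192*p/27 - 160/9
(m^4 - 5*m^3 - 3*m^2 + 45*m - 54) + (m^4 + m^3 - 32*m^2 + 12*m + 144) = 2*m^4 - 4*m^3 - 35*m^2 + 57*m + 90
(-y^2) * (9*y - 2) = -9*y^3 + 2*y^2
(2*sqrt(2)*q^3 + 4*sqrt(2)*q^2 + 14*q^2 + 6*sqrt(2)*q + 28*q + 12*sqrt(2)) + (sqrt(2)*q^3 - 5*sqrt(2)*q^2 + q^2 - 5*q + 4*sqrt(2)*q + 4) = 3*sqrt(2)*q^3 - sqrt(2)*q^2 + 15*q^2 + 10*sqrt(2)*q + 23*q + 4 + 12*sqrt(2)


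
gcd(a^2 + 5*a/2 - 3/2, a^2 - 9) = a + 3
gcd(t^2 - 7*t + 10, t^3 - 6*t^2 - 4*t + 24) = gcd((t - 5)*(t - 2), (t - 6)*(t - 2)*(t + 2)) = t - 2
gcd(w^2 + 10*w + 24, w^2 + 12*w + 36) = w + 6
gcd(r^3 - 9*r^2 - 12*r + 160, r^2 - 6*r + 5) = r - 5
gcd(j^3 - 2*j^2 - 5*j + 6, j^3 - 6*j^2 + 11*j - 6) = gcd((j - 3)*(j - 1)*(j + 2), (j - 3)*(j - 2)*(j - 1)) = j^2 - 4*j + 3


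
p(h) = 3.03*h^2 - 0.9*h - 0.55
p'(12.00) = 71.82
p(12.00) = 424.97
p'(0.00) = -0.90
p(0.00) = -0.55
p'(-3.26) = -20.66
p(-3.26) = 34.59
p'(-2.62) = -16.78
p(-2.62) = 22.61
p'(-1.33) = -8.96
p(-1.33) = 6.01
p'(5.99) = 35.40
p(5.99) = 102.78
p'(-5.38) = -33.50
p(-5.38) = 91.99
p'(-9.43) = -58.05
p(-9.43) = 277.38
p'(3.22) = 18.61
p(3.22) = 27.97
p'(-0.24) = -2.35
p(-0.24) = -0.16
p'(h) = 6.06*h - 0.9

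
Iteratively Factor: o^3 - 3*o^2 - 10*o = (o - 5)*(o^2 + 2*o) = (o - 5)*(o + 2)*(o)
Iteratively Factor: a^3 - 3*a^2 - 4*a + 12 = (a + 2)*(a^2 - 5*a + 6) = (a - 2)*(a + 2)*(a - 3)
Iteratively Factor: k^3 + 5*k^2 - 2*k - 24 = (k + 3)*(k^2 + 2*k - 8) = (k - 2)*(k + 3)*(k + 4)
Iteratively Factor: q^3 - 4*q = (q - 2)*(q^2 + 2*q) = (q - 2)*(q + 2)*(q)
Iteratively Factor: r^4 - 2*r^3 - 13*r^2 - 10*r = (r + 2)*(r^3 - 4*r^2 - 5*r) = (r - 5)*(r + 2)*(r^2 + r) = r*(r - 5)*(r + 2)*(r + 1)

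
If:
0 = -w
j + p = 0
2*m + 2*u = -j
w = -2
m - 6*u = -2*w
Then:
No Solution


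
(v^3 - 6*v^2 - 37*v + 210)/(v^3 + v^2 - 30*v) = (v - 7)/v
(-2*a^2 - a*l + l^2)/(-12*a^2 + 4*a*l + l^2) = (a + l)/(6*a + l)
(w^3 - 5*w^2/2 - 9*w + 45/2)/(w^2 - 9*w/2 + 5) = (w^2 - 9)/(w - 2)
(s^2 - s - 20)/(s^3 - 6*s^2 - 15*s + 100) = 1/(s - 5)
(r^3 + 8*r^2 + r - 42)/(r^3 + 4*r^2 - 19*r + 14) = (r + 3)/(r - 1)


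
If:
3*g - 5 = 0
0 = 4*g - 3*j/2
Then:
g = 5/3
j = 40/9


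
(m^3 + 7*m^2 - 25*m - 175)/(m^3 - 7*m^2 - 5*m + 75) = (m^2 + 12*m + 35)/(m^2 - 2*m - 15)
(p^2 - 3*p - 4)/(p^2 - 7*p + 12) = (p + 1)/(p - 3)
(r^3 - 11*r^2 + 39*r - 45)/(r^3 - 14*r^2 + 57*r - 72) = (r - 5)/(r - 8)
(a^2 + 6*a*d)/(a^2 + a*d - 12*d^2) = a*(a + 6*d)/(a^2 + a*d - 12*d^2)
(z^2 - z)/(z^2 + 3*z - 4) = z/(z + 4)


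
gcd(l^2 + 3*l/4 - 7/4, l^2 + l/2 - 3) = 1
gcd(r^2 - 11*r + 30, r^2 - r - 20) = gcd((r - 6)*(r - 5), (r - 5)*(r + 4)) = r - 5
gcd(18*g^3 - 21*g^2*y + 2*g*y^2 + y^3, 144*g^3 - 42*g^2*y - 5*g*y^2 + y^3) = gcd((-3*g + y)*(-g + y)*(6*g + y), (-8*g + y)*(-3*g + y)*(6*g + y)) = -18*g^2 + 3*g*y + y^2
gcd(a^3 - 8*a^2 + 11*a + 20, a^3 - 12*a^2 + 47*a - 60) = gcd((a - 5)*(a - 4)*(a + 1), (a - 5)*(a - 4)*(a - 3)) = a^2 - 9*a + 20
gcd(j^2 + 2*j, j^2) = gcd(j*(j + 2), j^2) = j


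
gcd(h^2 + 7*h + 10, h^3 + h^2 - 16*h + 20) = h + 5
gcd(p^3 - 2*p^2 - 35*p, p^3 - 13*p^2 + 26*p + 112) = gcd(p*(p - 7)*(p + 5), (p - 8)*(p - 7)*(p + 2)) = p - 7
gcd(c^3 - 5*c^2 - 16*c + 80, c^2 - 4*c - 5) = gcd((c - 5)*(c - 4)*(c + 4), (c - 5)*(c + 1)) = c - 5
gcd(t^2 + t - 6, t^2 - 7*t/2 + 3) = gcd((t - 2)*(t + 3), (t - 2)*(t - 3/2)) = t - 2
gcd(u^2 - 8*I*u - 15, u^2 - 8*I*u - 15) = u^2 - 8*I*u - 15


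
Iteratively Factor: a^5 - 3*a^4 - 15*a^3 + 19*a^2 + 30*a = (a + 1)*(a^4 - 4*a^3 - 11*a^2 + 30*a) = (a - 2)*(a + 1)*(a^3 - 2*a^2 - 15*a) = a*(a - 2)*(a + 1)*(a^2 - 2*a - 15) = a*(a - 5)*(a - 2)*(a + 1)*(a + 3)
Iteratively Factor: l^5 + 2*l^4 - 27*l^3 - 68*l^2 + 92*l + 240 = (l + 4)*(l^4 - 2*l^3 - 19*l^2 + 8*l + 60) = (l + 2)*(l + 4)*(l^3 - 4*l^2 - 11*l + 30) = (l - 5)*(l + 2)*(l + 4)*(l^2 + l - 6) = (l - 5)*(l + 2)*(l + 3)*(l + 4)*(l - 2)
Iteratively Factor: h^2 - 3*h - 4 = (h + 1)*(h - 4)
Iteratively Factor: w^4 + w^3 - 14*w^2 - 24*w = (w + 3)*(w^3 - 2*w^2 - 8*w) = w*(w + 3)*(w^2 - 2*w - 8) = w*(w - 4)*(w + 3)*(w + 2)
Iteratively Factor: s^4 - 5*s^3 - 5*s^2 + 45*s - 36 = (s - 1)*(s^3 - 4*s^2 - 9*s + 36) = (s - 1)*(s + 3)*(s^2 - 7*s + 12) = (s - 4)*(s - 1)*(s + 3)*(s - 3)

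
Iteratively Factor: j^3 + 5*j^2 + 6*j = (j + 3)*(j^2 + 2*j) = (j + 2)*(j + 3)*(j)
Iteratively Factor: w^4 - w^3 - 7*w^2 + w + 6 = (w - 1)*(w^3 - 7*w - 6) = (w - 3)*(w - 1)*(w^2 + 3*w + 2) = (w - 3)*(w - 1)*(w + 2)*(w + 1)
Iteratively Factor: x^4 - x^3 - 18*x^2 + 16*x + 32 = (x + 4)*(x^3 - 5*x^2 + 2*x + 8) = (x + 1)*(x + 4)*(x^2 - 6*x + 8) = (x - 4)*(x + 1)*(x + 4)*(x - 2)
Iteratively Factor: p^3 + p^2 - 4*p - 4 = (p + 2)*(p^2 - p - 2) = (p - 2)*(p + 2)*(p + 1)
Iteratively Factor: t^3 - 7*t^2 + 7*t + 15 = (t + 1)*(t^2 - 8*t + 15) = (t - 5)*(t + 1)*(t - 3)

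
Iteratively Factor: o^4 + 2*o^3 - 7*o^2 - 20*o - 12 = (o - 3)*(o^3 + 5*o^2 + 8*o + 4) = (o - 3)*(o + 1)*(o^2 + 4*o + 4) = (o - 3)*(o + 1)*(o + 2)*(o + 2)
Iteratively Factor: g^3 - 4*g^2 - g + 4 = (g - 1)*(g^2 - 3*g - 4) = (g - 4)*(g - 1)*(g + 1)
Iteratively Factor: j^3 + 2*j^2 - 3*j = (j - 1)*(j^2 + 3*j) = (j - 1)*(j + 3)*(j)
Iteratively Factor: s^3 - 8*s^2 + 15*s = (s - 3)*(s^2 - 5*s) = (s - 5)*(s - 3)*(s)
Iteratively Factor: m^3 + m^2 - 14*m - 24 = (m + 2)*(m^2 - m - 12) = (m - 4)*(m + 2)*(m + 3)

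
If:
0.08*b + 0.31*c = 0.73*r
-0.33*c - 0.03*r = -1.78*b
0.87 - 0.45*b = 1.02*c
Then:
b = 0.15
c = 0.79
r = 0.35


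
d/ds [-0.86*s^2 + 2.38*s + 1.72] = 2.38 - 1.72*s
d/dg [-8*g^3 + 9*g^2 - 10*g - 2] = -24*g^2 + 18*g - 10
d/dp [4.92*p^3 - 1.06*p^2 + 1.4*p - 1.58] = 14.76*p^2 - 2.12*p + 1.4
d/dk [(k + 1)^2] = 2*k + 2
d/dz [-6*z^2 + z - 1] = 1 - 12*z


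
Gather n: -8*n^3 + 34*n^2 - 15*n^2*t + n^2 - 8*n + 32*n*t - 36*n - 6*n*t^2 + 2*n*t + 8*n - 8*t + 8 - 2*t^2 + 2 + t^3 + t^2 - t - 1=-8*n^3 + n^2*(35 - 15*t) + n*(-6*t^2 + 34*t - 36) + t^3 - t^2 - 9*t + 9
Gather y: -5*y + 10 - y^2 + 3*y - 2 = -y^2 - 2*y + 8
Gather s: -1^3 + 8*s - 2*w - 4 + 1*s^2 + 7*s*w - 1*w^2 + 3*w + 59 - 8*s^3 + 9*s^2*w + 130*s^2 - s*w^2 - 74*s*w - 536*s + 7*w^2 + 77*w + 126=-8*s^3 + s^2*(9*w + 131) + s*(-w^2 - 67*w - 528) + 6*w^2 + 78*w + 180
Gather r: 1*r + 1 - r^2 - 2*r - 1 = -r^2 - r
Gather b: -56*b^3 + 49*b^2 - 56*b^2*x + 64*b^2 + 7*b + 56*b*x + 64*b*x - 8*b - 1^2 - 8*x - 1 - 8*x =-56*b^3 + b^2*(113 - 56*x) + b*(120*x - 1) - 16*x - 2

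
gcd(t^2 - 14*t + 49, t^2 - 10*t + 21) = t - 7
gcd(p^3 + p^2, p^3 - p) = p^2 + p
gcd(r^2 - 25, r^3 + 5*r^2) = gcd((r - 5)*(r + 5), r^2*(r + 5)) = r + 5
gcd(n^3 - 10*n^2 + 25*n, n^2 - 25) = n - 5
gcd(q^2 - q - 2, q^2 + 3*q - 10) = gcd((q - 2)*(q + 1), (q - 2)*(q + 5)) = q - 2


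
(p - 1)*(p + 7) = p^2 + 6*p - 7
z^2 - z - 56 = (z - 8)*(z + 7)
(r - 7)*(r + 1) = r^2 - 6*r - 7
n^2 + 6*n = n*(n + 6)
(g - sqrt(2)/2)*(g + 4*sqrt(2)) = g^2 + 7*sqrt(2)*g/2 - 4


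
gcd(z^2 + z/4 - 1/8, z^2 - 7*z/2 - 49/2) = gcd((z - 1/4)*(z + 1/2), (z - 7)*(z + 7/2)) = 1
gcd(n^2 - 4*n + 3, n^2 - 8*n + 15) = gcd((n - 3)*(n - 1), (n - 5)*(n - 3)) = n - 3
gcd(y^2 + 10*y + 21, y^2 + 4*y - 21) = y + 7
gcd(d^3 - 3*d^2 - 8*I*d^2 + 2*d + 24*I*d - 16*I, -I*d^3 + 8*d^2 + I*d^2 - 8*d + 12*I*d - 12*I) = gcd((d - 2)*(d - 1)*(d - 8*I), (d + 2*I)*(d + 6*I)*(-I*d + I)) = d - 1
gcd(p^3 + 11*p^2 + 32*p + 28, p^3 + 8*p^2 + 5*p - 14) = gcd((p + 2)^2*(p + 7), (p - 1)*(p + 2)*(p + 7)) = p^2 + 9*p + 14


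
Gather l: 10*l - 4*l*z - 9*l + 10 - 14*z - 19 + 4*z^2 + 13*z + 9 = l*(1 - 4*z) + 4*z^2 - z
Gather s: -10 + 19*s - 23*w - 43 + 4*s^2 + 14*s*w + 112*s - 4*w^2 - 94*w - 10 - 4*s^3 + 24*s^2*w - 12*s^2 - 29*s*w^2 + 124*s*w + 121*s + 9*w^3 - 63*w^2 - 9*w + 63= -4*s^3 + s^2*(24*w - 8) + s*(-29*w^2 + 138*w + 252) + 9*w^3 - 67*w^2 - 126*w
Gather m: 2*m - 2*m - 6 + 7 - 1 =0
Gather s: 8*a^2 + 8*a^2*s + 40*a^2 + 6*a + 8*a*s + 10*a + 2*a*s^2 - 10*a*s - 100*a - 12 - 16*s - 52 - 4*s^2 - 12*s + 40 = 48*a^2 - 84*a + s^2*(2*a - 4) + s*(8*a^2 - 2*a - 28) - 24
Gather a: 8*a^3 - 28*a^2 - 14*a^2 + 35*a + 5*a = 8*a^3 - 42*a^2 + 40*a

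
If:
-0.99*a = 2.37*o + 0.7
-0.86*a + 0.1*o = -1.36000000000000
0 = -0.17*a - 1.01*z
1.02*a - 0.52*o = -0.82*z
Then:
No Solution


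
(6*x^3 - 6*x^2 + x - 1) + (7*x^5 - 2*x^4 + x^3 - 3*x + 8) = 7*x^5 - 2*x^4 + 7*x^3 - 6*x^2 - 2*x + 7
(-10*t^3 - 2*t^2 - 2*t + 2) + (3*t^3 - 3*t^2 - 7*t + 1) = -7*t^3 - 5*t^2 - 9*t + 3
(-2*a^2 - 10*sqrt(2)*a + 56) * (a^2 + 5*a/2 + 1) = -2*a^4 - 10*sqrt(2)*a^3 - 5*a^3 - 25*sqrt(2)*a^2 + 54*a^2 - 10*sqrt(2)*a + 140*a + 56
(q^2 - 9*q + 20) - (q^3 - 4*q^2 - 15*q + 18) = -q^3 + 5*q^2 + 6*q + 2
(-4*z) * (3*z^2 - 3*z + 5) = -12*z^3 + 12*z^2 - 20*z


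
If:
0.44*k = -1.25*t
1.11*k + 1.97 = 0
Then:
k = -1.77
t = 0.62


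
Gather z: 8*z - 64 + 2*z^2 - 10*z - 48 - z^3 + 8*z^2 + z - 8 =-z^3 + 10*z^2 - z - 120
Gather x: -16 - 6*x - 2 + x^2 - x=x^2 - 7*x - 18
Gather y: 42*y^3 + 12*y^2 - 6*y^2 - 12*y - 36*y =42*y^3 + 6*y^2 - 48*y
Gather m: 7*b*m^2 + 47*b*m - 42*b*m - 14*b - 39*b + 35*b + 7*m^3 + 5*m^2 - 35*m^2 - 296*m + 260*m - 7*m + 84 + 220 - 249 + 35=-18*b + 7*m^3 + m^2*(7*b - 30) + m*(5*b - 43) + 90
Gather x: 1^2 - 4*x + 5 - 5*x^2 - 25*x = -5*x^2 - 29*x + 6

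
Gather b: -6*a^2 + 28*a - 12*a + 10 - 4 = -6*a^2 + 16*a + 6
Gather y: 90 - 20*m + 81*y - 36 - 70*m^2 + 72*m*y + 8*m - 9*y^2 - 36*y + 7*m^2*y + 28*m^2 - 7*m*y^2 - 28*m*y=-42*m^2 - 12*m + y^2*(-7*m - 9) + y*(7*m^2 + 44*m + 45) + 54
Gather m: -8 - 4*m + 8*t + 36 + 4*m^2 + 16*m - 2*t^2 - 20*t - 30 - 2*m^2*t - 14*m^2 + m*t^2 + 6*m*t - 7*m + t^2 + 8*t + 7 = m^2*(-2*t - 10) + m*(t^2 + 6*t + 5) - t^2 - 4*t + 5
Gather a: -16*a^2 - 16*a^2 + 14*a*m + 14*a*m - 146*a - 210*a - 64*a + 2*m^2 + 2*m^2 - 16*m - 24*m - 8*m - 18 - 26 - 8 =-32*a^2 + a*(28*m - 420) + 4*m^2 - 48*m - 52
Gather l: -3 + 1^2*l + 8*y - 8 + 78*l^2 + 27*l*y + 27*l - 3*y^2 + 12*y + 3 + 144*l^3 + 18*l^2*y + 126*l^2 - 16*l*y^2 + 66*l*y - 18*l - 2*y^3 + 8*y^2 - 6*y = 144*l^3 + l^2*(18*y + 204) + l*(-16*y^2 + 93*y + 10) - 2*y^3 + 5*y^2 + 14*y - 8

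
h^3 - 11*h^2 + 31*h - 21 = (h - 7)*(h - 3)*(h - 1)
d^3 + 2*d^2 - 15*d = d*(d - 3)*(d + 5)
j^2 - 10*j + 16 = (j - 8)*(j - 2)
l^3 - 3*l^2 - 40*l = l*(l - 8)*(l + 5)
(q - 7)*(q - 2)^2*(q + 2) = q^4 - 9*q^3 + 10*q^2 + 36*q - 56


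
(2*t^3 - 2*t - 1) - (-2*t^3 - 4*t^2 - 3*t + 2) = 4*t^3 + 4*t^2 + t - 3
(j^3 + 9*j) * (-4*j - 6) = -4*j^4 - 6*j^3 - 36*j^2 - 54*j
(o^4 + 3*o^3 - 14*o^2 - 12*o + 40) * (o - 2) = o^5 + o^4 - 20*o^3 + 16*o^2 + 64*o - 80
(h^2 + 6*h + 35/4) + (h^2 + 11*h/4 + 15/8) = 2*h^2 + 35*h/4 + 85/8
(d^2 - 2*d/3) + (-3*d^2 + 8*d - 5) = -2*d^2 + 22*d/3 - 5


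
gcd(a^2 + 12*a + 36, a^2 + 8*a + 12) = a + 6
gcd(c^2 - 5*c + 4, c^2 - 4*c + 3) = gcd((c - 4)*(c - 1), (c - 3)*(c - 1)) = c - 1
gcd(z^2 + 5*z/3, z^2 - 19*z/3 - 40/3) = z + 5/3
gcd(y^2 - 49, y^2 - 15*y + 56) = y - 7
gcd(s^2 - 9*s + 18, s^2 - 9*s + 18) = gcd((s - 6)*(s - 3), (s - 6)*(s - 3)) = s^2 - 9*s + 18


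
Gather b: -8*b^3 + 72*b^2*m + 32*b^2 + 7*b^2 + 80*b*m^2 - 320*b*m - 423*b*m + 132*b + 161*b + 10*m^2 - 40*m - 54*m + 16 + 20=-8*b^3 + b^2*(72*m + 39) + b*(80*m^2 - 743*m + 293) + 10*m^2 - 94*m + 36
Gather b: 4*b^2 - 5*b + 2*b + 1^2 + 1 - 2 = 4*b^2 - 3*b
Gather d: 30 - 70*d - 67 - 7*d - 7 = -77*d - 44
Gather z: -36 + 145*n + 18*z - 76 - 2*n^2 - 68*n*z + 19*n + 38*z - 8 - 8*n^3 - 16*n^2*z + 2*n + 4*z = -8*n^3 - 2*n^2 + 166*n + z*(-16*n^2 - 68*n + 60) - 120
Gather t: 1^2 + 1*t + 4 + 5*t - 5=6*t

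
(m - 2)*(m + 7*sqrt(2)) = m^2 - 2*m + 7*sqrt(2)*m - 14*sqrt(2)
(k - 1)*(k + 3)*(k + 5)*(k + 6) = k^4 + 13*k^3 + 49*k^2 + 27*k - 90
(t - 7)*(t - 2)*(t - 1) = t^3 - 10*t^2 + 23*t - 14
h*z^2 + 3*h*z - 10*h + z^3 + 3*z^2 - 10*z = (h + z)*(z - 2)*(z + 5)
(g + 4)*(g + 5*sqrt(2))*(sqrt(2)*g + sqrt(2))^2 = 2*g^4 + 12*g^3 + 10*sqrt(2)*g^3 + 18*g^2 + 60*sqrt(2)*g^2 + 8*g + 90*sqrt(2)*g + 40*sqrt(2)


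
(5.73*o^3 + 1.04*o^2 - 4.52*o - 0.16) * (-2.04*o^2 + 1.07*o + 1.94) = -11.6892*o^5 + 4.0095*o^4 + 21.4498*o^3 - 2.4924*o^2 - 8.94*o - 0.3104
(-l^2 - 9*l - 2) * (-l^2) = l^4 + 9*l^3 + 2*l^2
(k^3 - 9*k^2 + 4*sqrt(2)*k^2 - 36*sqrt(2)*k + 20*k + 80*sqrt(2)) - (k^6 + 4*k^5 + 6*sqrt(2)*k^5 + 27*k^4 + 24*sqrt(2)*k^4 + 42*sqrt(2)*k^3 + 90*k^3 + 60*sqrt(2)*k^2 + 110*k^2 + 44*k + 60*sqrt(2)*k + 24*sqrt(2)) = -k^6 - 6*sqrt(2)*k^5 - 4*k^5 - 24*sqrt(2)*k^4 - 27*k^4 - 89*k^3 - 42*sqrt(2)*k^3 - 119*k^2 - 56*sqrt(2)*k^2 - 96*sqrt(2)*k - 24*k + 56*sqrt(2)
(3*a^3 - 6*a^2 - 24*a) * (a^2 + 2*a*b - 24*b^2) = 3*a^5 + 6*a^4*b - 6*a^4 - 72*a^3*b^2 - 12*a^3*b - 24*a^3 + 144*a^2*b^2 - 48*a^2*b + 576*a*b^2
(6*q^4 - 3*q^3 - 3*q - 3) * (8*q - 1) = 48*q^5 - 30*q^4 + 3*q^3 - 24*q^2 - 21*q + 3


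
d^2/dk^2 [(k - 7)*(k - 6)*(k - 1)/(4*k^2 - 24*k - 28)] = 7/(k^3 + 3*k^2 + 3*k + 1)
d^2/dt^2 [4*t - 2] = 0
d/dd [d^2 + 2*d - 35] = 2*d + 2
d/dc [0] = 0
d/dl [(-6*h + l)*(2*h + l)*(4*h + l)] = -28*h^2 + 3*l^2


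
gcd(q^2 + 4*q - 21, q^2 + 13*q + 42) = q + 7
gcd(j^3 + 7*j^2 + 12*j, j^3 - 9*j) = j^2 + 3*j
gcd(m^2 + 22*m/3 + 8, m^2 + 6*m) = m + 6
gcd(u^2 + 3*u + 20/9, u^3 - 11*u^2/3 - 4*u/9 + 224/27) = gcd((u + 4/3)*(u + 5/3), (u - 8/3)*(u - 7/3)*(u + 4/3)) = u + 4/3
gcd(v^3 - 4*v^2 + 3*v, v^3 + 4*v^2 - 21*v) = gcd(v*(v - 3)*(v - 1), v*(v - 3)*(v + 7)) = v^2 - 3*v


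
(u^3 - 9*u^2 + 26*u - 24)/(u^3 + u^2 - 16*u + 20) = (u^2 - 7*u + 12)/(u^2 + 3*u - 10)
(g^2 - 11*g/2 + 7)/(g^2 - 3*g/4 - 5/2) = 2*(2*g - 7)/(4*g + 5)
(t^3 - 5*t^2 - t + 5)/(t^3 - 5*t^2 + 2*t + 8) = (t^2 - 6*t + 5)/(t^2 - 6*t + 8)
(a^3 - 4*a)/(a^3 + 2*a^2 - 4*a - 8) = a/(a + 2)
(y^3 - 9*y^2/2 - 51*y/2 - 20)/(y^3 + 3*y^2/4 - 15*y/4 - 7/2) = 2*(2*y^2 - 11*y - 40)/(4*y^2 - y - 14)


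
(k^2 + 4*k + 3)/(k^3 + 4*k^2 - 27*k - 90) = (k + 1)/(k^2 + k - 30)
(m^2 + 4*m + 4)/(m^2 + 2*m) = (m + 2)/m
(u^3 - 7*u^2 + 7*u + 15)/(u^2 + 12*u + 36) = (u^3 - 7*u^2 + 7*u + 15)/(u^2 + 12*u + 36)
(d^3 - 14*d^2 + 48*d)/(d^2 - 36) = d*(d - 8)/(d + 6)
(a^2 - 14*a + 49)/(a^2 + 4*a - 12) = (a^2 - 14*a + 49)/(a^2 + 4*a - 12)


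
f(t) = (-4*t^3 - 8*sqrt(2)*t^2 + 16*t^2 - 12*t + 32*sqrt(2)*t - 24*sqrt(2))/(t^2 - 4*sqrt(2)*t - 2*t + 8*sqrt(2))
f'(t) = (-2*t + 2 + 4*sqrt(2))*(-4*t^3 - 8*sqrt(2)*t^2 + 16*t^2 - 12*t + 32*sqrt(2)*t - 24*sqrt(2))/(t^2 - 4*sqrt(2)*t - 2*t + 8*sqrt(2))^2 + (-12*t^2 - 16*sqrt(2)*t + 32*t - 12 + 32*sqrt(2))/(t^2 - 4*sqrt(2)*t - 2*t + 8*sqrt(2)) = 4*(-t^4 + 4*t^3 + 8*sqrt(2)*t^3 - 44*sqrt(2)*t^2 + 11*t^2 - 64*t + 76*sqrt(2)*t - 36*sqrt(2) + 80)/(t^4 - 8*sqrt(2)*t^3 - 4*t^3 + 36*t^2 + 32*sqrt(2)*t^2 - 128*t - 32*sqrt(2)*t + 128)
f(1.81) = 24.47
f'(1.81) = 150.06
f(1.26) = 2.27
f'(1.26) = 11.58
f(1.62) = 9.92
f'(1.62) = 39.62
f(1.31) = 2.89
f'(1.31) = 13.17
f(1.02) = 0.13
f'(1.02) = 6.84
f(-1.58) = -2.28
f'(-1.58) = -1.40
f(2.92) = -1.40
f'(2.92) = 17.57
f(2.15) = -37.00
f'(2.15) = 240.07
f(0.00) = -3.00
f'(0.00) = 0.91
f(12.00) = -92.57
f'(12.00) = -1.09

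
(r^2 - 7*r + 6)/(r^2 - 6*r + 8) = (r^2 - 7*r + 6)/(r^2 - 6*r + 8)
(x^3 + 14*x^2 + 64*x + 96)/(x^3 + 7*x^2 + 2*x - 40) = (x^2 + 10*x + 24)/(x^2 + 3*x - 10)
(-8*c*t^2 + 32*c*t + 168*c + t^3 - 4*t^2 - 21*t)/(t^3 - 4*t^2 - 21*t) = (-8*c + t)/t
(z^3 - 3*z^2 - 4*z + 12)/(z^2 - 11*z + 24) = (z^2 - 4)/(z - 8)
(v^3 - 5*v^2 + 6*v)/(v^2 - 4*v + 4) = v*(v - 3)/(v - 2)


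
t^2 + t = t*(t + 1)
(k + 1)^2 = k^2 + 2*k + 1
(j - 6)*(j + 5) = j^2 - j - 30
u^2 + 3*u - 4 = (u - 1)*(u + 4)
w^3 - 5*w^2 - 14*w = w*(w - 7)*(w + 2)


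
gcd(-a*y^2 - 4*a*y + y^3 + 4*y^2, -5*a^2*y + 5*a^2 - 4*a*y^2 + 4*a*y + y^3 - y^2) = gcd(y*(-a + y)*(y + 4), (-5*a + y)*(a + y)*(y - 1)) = 1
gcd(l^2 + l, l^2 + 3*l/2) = l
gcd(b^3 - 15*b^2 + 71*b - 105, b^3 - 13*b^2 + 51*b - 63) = b^2 - 10*b + 21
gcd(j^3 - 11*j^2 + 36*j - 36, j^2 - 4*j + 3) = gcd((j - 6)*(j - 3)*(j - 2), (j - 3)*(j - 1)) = j - 3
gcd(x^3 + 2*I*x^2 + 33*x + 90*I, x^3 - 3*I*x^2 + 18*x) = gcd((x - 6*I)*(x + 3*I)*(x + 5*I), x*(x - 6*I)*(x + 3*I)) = x^2 - 3*I*x + 18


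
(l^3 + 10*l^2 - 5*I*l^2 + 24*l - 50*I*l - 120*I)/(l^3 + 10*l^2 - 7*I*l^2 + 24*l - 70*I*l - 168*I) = (l - 5*I)/(l - 7*I)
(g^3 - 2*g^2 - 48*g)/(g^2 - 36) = g*(g - 8)/(g - 6)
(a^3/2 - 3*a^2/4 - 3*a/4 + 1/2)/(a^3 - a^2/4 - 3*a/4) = (-2*a^3 + 3*a^2 + 3*a - 2)/(a*(-4*a^2 + a + 3))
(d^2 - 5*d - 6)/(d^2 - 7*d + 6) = (d + 1)/(d - 1)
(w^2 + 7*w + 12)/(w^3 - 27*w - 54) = (w + 4)/(w^2 - 3*w - 18)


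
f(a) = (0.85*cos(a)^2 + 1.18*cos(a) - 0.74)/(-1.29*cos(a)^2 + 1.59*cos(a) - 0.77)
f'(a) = (-2.58*sin(a)*cos(a) + 1.59*sin(a))*(0.85*cos(a)^2 + 1.18*cos(a) - 0.74)/(-1.29*cos(a)^2 + 1.59*cos(a) - 0.77)^2 + (-1.7*sin(a)*cos(a) - 1.18*sin(a))/(-1.29*cos(a)^2 + 1.59*cos(a) - 0.77) = (-2.8737*cos(a)^2 + 3.2182*cos(a) - 0.268)*sin(a)/(1.6641*cos(a)^4 - 4.1022*cos(a)^3 + 4.5147*cos(a)^2 - 2.4486*cos(a) + 0.5929)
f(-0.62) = -2.37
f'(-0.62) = -2.38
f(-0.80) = -1.72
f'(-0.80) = -5.00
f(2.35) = 0.46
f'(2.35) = -0.44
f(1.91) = 0.72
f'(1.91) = -0.75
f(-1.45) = 0.98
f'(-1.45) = -0.22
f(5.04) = 0.69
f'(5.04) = -2.90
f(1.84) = 0.77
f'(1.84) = -0.78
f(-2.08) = 0.60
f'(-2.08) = 0.64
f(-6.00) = -2.72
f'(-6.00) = 0.26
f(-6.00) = -2.72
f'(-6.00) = 0.26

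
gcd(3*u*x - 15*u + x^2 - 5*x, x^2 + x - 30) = x - 5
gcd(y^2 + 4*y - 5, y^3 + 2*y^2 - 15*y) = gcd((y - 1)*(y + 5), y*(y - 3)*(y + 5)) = y + 5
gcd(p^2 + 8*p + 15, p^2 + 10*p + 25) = p + 5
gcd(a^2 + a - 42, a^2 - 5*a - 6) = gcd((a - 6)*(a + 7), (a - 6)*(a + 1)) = a - 6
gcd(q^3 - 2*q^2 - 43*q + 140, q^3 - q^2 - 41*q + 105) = q^2 + 2*q - 35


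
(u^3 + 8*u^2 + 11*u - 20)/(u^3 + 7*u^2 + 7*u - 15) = (u + 4)/(u + 3)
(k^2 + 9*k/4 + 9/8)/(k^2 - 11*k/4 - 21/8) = (2*k + 3)/(2*k - 7)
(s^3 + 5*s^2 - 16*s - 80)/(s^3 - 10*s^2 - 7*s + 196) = (s^2 + s - 20)/(s^2 - 14*s + 49)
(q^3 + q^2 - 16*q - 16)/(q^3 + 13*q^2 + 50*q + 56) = (q^2 - 3*q - 4)/(q^2 + 9*q + 14)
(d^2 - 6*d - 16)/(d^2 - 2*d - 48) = (d + 2)/(d + 6)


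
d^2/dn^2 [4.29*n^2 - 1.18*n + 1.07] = 8.58000000000000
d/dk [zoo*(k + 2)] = zoo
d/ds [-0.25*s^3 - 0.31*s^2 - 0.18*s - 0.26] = -0.75*s^2 - 0.62*s - 0.18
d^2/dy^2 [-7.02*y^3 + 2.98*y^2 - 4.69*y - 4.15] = 5.96 - 42.12*y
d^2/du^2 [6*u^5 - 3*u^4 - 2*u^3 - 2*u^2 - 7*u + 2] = 120*u^3 - 36*u^2 - 12*u - 4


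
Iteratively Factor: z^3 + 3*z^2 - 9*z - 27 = (z + 3)*(z^2 - 9) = (z - 3)*(z + 3)*(z + 3)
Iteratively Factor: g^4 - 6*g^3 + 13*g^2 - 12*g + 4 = (g - 1)*(g^3 - 5*g^2 + 8*g - 4) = (g - 2)*(g - 1)*(g^2 - 3*g + 2) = (g - 2)^2*(g - 1)*(g - 1)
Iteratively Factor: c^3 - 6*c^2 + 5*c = (c)*(c^2 - 6*c + 5) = c*(c - 5)*(c - 1)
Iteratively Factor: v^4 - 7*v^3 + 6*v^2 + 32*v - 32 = (v - 4)*(v^3 - 3*v^2 - 6*v + 8) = (v - 4)^2*(v^2 + v - 2) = (v - 4)^2*(v + 2)*(v - 1)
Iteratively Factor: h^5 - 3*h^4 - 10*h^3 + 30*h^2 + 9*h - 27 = (h - 3)*(h^4 - 10*h^2 + 9) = (h - 3)^2*(h^3 + 3*h^2 - h - 3) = (h - 3)^2*(h + 3)*(h^2 - 1) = (h - 3)^2*(h - 1)*(h + 3)*(h + 1)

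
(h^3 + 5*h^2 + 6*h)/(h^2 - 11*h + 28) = h*(h^2 + 5*h + 6)/(h^2 - 11*h + 28)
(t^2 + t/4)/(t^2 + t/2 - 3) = t*(4*t + 1)/(2*(2*t^2 + t - 6))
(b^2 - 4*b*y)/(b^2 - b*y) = (b - 4*y)/(b - y)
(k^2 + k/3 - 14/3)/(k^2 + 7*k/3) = (k - 2)/k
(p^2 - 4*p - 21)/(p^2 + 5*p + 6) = (p - 7)/(p + 2)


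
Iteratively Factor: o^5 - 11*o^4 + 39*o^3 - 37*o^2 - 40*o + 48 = (o + 1)*(o^4 - 12*o^3 + 51*o^2 - 88*o + 48) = (o - 1)*(o + 1)*(o^3 - 11*o^2 + 40*o - 48) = (o - 4)*(o - 1)*(o + 1)*(o^2 - 7*o + 12) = (o - 4)*(o - 3)*(o - 1)*(o + 1)*(o - 4)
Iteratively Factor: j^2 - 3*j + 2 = (j - 1)*(j - 2)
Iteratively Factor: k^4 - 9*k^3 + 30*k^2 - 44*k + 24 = (k - 2)*(k^3 - 7*k^2 + 16*k - 12) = (k - 2)^2*(k^2 - 5*k + 6) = (k - 2)^3*(k - 3)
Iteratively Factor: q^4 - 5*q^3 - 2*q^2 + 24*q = (q - 3)*(q^3 - 2*q^2 - 8*q) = q*(q - 3)*(q^2 - 2*q - 8) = q*(q - 3)*(q + 2)*(q - 4)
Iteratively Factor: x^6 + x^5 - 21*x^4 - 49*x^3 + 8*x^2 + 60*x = (x + 3)*(x^5 - 2*x^4 - 15*x^3 - 4*x^2 + 20*x) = (x + 2)*(x + 3)*(x^4 - 4*x^3 - 7*x^2 + 10*x) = (x + 2)^2*(x + 3)*(x^3 - 6*x^2 + 5*x) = x*(x + 2)^2*(x + 3)*(x^2 - 6*x + 5) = x*(x - 1)*(x + 2)^2*(x + 3)*(x - 5)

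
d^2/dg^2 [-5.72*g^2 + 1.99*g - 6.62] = -11.4400000000000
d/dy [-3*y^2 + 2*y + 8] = 2 - 6*y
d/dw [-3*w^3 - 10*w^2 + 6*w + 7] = -9*w^2 - 20*w + 6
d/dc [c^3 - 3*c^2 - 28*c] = 3*c^2 - 6*c - 28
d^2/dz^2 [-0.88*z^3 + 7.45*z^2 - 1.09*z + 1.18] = 14.9 - 5.28*z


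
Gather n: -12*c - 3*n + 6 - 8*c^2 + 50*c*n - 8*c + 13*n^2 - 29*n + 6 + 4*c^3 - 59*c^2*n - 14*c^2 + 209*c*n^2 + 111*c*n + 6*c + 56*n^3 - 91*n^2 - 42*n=4*c^3 - 22*c^2 - 14*c + 56*n^3 + n^2*(209*c - 78) + n*(-59*c^2 + 161*c - 74) + 12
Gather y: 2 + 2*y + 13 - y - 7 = y + 8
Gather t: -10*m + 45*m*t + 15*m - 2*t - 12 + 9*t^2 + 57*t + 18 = 5*m + 9*t^2 + t*(45*m + 55) + 6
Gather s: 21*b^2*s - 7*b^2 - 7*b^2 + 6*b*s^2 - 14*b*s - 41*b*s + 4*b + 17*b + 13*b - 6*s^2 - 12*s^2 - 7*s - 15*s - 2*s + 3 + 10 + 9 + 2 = -14*b^2 + 34*b + s^2*(6*b - 18) + s*(21*b^2 - 55*b - 24) + 24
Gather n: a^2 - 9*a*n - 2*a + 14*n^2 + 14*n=a^2 - 2*a + 14*n^2 + n*(14 - 9*a)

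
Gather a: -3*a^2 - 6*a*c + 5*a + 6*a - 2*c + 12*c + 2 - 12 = -3*a^2 + a*(11 - 6*c) + 10*c - 10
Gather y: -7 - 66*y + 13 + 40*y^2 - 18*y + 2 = 40*y^2 - 84*y + 8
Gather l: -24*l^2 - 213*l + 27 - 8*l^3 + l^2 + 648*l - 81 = -8*l^3 - 23*l^2 + 435*l - 54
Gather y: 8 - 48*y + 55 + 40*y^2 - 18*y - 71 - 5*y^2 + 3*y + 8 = 35*y^2 - 63*y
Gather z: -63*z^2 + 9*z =-63*z^2 + 9*z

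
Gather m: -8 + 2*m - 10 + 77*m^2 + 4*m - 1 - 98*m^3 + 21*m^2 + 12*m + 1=-98*m^3 + 98*m^2 + 18*m - 18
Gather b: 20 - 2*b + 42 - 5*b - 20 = 42 - 7*b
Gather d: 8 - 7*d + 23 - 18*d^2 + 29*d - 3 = -18*d^2 + 22*d + 28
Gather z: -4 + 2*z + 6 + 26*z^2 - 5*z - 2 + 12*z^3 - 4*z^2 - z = 12*z^3 + 22*z^2 - 4*z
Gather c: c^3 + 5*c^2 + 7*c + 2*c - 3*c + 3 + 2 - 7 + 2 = c^3 + 5*c^2 + 6*c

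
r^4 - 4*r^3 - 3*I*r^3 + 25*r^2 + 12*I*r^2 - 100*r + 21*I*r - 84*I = (r - 4)*(r - 7*I)*(r + I)*(r + 3*I)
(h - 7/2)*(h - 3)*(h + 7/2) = h^3 - 3*h^2 - 49*h/4 + 147/4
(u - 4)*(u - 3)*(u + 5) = u^3 - 2*u^2 - 23*u + 60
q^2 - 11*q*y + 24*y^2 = (q - 8*y)*(q - 3*y)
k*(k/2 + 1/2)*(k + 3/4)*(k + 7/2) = k^4/2 + 21*k^3/8 + 55*k^2/16 + 21*k/16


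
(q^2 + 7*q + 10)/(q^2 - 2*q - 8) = (q + 5)/(q - 4)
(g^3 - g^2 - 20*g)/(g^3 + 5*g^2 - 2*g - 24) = g*(g - 5)/(g^2 + g - 6)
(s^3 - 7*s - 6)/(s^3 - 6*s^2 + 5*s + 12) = (s + 2)/(s - 4)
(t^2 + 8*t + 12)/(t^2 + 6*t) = (t + 2)/t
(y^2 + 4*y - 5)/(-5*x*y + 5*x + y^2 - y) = (-y - 5)/(5*x - y)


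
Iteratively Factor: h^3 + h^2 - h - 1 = (h + 1)*(h^2 - 1) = (h - 1)*(h + 1)*(h + 1)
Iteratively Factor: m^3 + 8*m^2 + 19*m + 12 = (m + 1)*(m^2 + 7*m + 12) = (m + 1)*(m + 3)*(m + 4)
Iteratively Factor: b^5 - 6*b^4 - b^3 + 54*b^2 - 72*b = (b + 3)*(b^4 - 9*b^3 + 26*b^2 - 24*b) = b*(b + 3)*(b^3 - 9*b^2 + 26*b - 24) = b*(b - 4)*(b + 3)*(b^2 - 5*b + 6) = b*(b - 4)*(b - 3)*(b + 3)*(b - 2)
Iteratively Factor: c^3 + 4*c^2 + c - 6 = (c + 3)*(c^2 + c - 2) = (c - 1)*(c + 3)*(c + 2)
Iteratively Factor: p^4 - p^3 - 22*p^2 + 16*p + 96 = (p - 3)*(p^3 + 2*p^2 - 16*p - 32) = (p - 4)*(p - 3)*(p^2 + 6*p + 8) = (p - 4)*(p - 3)*(p + 2)*(p + 4)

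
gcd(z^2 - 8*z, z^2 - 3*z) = z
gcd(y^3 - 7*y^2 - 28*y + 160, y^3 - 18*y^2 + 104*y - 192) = y^2 - 12*y + 32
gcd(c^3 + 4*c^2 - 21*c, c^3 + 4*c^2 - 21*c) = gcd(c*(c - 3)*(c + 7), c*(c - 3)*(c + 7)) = c^3 + 4*c^2 - 21*c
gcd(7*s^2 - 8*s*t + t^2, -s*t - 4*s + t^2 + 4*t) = s - t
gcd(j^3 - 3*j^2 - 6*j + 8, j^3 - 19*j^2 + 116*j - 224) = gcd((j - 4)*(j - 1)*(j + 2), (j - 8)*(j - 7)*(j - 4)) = j - 4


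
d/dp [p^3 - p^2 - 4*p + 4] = 3*p^2 - 2*p - 4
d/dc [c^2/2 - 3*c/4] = c - 3/4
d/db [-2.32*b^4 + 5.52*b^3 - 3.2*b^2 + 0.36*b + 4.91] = -9.28*b^3 + 16.56*b^2 - 6.4*b + 0.36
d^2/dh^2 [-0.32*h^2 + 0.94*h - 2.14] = -0.640000000000000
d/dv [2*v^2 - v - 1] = 4*v - 1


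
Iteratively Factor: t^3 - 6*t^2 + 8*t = (t - 4)*(t^2 - 2*t) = (t - 4)*(t - 2)*(t)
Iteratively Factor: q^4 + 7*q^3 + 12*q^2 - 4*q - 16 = (q + 4)*(q^3 + 3*q^2 - 4) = (q - 1)*(q + 4)*(q^2 + 4*q + 4) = (q - 1)*(q + 2)*(q + 4)*(q + 2)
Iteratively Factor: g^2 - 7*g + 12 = (g - 3)*(g - 4)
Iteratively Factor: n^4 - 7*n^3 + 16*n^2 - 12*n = (n - 3)*(n^3 - 4*n^2 + 4*n) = n*(n - 3)*(n^2 - 4*n + 4) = n*(n - 3)*(n - 2)*(n - 2)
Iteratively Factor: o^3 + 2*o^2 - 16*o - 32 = (o - 4)*(o^2 + 6*o + 8) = (o - 4)*(o + 2)*(o + 4)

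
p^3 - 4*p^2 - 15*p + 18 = (p - 6)*(p - 1)*(p + 3)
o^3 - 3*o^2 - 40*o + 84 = (o - 7)*(o - 2)*(o + 6)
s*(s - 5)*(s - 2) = s^3 - 7*s^2 + 10*s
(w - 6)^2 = w^2 - 12*w + 36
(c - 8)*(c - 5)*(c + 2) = c^3 - 11*c^2 + 14*c + 80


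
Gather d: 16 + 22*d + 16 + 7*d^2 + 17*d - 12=7*d^2 + 39*d + 20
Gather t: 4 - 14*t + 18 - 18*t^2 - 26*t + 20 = -18*t^2 - 40*t + 42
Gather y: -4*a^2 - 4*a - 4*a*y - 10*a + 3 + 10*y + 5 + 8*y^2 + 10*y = -4*a^2 - 14*a + 8*y^2 + y*(20 - 4*a) + 8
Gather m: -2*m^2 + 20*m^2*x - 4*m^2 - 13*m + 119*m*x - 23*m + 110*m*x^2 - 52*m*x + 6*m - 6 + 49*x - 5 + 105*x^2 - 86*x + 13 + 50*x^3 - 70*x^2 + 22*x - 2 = m^2*(20*x - 6) + m*(110*x^2 + 67*x - 30) + 50*x^3 + 35*x^2 - 15*x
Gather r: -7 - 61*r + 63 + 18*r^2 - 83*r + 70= 18*r^2 - 144*r + 126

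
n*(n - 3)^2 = n^3 - 6*n^2 + 9*n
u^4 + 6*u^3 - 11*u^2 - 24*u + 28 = (u - 2)*(u - 1)*(u + 2)*(u + 7)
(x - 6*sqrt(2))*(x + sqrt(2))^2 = x^3 - 4*sqrt(2)*x^2 - 22*x - 12*sqrt(2)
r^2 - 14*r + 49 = (r - 7)^2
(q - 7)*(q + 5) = q^2 - 2*q - 35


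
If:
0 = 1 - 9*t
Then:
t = 1/9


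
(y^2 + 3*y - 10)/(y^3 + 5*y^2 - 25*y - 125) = (y - 2)/(y^2 - 25)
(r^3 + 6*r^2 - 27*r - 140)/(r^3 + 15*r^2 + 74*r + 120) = (r^2 + 2*r - 35)/(r^2 + 11*r + 30)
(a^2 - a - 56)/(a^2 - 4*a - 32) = (a + 7)/(a + 4)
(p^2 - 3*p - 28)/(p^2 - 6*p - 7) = (p + 4)/(p + 1)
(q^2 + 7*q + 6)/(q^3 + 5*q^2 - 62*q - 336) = (q + 1)/(q^2 - q - 56)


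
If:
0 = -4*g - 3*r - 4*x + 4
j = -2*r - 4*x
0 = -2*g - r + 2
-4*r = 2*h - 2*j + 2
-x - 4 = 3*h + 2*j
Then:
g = 43/45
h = -19/15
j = -4/45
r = 4/45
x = -1/45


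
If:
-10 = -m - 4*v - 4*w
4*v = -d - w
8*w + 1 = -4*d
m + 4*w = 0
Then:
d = -79/4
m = -39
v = 5/2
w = 39/4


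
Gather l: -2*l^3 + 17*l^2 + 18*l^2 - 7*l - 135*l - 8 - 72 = -2*l^3 + 35*l^2 - 142*l - 80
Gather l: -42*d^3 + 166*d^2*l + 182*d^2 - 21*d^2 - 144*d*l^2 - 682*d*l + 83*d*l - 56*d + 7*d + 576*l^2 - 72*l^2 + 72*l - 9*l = -42*d^3 + 161*d^2 - 49*d + l^2*(504 - 144*d) + l*(166*d^2 - 599*d + 63)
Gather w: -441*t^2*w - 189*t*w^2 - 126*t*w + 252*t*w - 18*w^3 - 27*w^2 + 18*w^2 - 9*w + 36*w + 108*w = -18*w^3 + w^2*(-189*t - 9) + w*(-441*t^2 + 126*t + 135)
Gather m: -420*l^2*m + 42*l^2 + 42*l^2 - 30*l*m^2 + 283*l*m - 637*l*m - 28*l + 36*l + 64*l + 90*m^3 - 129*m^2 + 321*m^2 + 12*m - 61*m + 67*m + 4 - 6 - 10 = 84*l^2 + 72*l + 90*m^3 + m^2*(192 - 30*l) + m*(-420*l^2 - 354*l + 18) - 12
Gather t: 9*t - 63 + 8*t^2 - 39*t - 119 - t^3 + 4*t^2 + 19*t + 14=-t^3 + 12*t^2 - 11*t - 168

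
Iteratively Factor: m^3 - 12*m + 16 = (m - 2)*(m^2 + 2*m - 8) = (m - 2)^2*(m + 4)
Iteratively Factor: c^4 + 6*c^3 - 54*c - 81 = (c + 3)*(c^3 + 3*c^2 - 9*c - 27) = (c + 3)^2*(c^2 - 9) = (c + 3)^3*(c - 3)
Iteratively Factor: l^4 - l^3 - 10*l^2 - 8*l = (l + 2)*(l^3 - 3*l^2 - 4*l) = l*(l + 2)*(l^2 - 3*l - 4) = l*(l + 1)*(l + 2)*(l - 4)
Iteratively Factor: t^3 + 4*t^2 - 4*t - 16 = (t + 4)*(t^2 - 4) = (t - 2)*(t + 4)*(t + 2)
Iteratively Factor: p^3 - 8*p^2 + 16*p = (p - 4)*(p^2 - 4*p) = (p - 4)^2*(p)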